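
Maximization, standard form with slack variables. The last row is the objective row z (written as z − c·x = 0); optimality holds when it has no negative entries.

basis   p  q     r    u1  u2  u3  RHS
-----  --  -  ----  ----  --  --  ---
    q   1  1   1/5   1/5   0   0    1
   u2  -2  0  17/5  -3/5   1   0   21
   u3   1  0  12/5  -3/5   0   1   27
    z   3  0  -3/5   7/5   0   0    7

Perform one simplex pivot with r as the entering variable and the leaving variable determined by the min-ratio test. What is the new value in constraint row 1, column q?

Ratio test on column r — row 1: 1/(1/5) = 5; row 2: 21/(17/5) = 105/17; row 3: 27/(12/5) = 45/4. Minimum is 5 at row 1 (q leaves); pivot element 1/5.
Divide row 1 by 1/5; eliminate column r from the other rows.
In the new row 1, the q entry is the old entry divided by the pivot: 1/(1/5) = 5.

5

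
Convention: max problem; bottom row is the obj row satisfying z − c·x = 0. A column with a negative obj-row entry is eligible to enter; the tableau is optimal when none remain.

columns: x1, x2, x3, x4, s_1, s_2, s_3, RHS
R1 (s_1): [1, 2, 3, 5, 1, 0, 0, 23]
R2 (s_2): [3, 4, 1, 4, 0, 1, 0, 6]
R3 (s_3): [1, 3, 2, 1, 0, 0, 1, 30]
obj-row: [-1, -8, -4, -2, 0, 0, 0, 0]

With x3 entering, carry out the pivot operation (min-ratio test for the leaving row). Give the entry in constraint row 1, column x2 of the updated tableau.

-10

Ratio test on column x3 — row 1: 23/3 = 23/3; row 2: 6/1 = 6; row 3: 30/2 = 15. Minimum is 6 at row 2 (s_2 leaves); pivot element 1.
Divide row 2 by 1; eliminate column x3 from the other rows.
Row 1 update in column x2: 2 − 3·4 = -10.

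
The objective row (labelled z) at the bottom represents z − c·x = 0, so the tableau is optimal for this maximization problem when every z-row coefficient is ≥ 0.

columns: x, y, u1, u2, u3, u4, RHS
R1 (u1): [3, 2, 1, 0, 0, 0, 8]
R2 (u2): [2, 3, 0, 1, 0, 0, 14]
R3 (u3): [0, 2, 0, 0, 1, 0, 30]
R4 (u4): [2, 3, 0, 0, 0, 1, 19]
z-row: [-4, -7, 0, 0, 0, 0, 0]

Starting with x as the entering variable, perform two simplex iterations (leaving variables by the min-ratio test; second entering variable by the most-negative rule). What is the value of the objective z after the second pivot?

28

Ratio test on column x — row 1: 8/3 = 8/3; row 2: 14/2 = 7; row 3: entry 0 ≤ 0; row 4: 19/2 = 19/2. Minimum is 8/3 at row 1 (u1 leaves); pivot element 3.
Pivot on row 1; the z-row RHS becomes 0 − (-4)·(8/3) = 32/3.
Next entering variable (most negative z-row entry -13/3): y.
Ratio test on column y — row 1: (8/3)/(2/3) = 4; row 2: (26/3)/(5/3) = 26/5; row 3: 30/2 = 15; row 4: (41/3)/(5/3) = 41/5. Minimum is 4 at row 1 (x leaves); pivot element 2/3.
After the second pivot the z-row RHS is 32/3 − (-13/3)·4 = 28.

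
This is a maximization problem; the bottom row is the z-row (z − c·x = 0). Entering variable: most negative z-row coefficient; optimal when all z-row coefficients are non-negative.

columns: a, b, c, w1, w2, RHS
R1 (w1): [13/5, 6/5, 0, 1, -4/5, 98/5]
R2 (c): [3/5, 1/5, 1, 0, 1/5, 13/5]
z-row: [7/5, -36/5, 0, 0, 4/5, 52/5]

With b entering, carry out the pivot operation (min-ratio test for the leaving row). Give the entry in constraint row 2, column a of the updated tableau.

Ratio test on column b — row 1: (98/5)/(6/5) = 49/3; row 2: (13/5)/(1/5) = 13. Minimum is 13 at row 2 (c leaves); pivot element 1/5.
Divide row 2 by 1/5; eliminate column b from the other rows.
In the new row 2, the a entry is the old entry divided by the pivot: (3/5)/(1/5) = 3.

3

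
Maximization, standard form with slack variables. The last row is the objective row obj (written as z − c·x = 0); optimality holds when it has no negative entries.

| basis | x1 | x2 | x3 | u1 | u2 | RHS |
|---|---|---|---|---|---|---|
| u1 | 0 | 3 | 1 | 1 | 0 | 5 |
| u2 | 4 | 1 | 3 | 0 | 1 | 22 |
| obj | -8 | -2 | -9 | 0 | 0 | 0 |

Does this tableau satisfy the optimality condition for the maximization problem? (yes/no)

The obj-row has a negative entry -9 in column x3, so it is not optimal.

no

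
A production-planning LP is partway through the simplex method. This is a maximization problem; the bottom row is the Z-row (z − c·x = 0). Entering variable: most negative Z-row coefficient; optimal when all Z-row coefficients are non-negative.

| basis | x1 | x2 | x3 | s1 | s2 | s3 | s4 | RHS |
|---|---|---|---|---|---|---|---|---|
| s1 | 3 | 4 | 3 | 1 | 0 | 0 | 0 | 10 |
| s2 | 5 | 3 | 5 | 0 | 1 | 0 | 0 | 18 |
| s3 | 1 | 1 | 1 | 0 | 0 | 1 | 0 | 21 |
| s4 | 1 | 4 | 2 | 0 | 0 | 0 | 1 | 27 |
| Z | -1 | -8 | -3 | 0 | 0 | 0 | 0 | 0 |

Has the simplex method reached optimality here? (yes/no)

The Z-row has a negative entry -8 in column x2, so it is not optimal.

no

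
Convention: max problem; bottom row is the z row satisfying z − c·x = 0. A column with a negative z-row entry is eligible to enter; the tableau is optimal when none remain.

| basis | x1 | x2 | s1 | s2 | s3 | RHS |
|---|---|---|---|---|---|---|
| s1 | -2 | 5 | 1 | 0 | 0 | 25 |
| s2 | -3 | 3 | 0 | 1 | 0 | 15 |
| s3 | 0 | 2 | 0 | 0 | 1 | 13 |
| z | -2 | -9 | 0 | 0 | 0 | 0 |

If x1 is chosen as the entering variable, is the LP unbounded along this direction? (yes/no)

Every constraint-row entry in column x1 is ≤ 0, so increasing x1 is unbounded.

yes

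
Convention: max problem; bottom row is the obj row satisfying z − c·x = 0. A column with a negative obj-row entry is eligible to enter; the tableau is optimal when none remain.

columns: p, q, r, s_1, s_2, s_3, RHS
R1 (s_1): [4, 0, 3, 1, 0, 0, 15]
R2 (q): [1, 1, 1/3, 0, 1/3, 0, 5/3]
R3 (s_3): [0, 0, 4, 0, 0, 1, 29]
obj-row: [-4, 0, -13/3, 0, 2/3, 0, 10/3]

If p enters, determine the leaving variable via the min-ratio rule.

Column p entries and ratios — s_1: 15/4 = 15/4; q: (5/3)/1 = 5/3; s_3: 0 ≤ 0, skip.
Smallest ratio is 5/3 in the row of q, so q leaves.

q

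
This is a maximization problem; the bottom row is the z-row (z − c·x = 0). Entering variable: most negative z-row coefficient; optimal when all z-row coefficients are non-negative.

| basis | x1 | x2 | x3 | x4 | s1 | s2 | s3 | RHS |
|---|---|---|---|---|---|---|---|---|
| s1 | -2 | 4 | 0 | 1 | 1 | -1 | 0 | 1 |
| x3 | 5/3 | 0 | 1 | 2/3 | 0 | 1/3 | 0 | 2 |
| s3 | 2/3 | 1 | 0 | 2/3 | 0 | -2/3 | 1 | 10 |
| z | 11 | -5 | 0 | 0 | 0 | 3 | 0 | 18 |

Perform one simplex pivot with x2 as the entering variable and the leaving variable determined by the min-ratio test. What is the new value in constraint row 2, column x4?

Ratio test on column x2 — row 1: 1/4 = 1/4; row 2: entry 0 ≤ 0; row 3: 10/1 = 10. Minimum is 1/4 at row 1 (s1 leaves); pivot element 4.
Divide row 1 by 4; eliminate column x2 from the other rows.
Row 2 update in column x4: 2/3 − 0·(1/4) = 2/3.

2/3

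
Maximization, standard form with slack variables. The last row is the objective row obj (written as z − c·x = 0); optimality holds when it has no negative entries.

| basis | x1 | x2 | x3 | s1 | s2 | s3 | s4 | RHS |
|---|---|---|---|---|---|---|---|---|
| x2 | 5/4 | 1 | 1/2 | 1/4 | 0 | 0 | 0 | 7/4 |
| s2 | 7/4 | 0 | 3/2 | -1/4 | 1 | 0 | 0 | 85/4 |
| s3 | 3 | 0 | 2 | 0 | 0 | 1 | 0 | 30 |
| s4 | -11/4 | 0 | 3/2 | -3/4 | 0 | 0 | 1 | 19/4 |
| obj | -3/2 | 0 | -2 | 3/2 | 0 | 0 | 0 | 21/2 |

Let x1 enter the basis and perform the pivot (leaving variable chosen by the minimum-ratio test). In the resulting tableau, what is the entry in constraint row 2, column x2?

Ratio test on column x1 — row 1: (7/4)/(5/4) = 7/5; row 2: (85/4)/(7/4) = 85/7; row 3: 30/3 = 10; row 4: entry -11/4 ≤ 0. Minimum is 7/5 at row 1 (x2 leaves); pivot element 5/4.
Divide row 1 by 5/4; eliminate column x1 from the other rows.
Row 2 update in column x2: 0 − (7/4)·(4/5) = -7/5.

-7/5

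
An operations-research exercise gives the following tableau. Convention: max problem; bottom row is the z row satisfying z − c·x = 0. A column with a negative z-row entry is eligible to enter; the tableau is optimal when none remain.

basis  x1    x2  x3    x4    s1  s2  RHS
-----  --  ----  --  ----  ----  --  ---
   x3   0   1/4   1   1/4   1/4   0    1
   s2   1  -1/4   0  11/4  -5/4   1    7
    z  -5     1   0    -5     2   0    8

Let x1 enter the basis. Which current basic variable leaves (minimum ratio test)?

Column x1 entries and ratios — x3: 0 ≤ 0, skip; s2: 7/1 = 7.
Smallest ratio is 7 in the row of s2, so s2 leaves.

s2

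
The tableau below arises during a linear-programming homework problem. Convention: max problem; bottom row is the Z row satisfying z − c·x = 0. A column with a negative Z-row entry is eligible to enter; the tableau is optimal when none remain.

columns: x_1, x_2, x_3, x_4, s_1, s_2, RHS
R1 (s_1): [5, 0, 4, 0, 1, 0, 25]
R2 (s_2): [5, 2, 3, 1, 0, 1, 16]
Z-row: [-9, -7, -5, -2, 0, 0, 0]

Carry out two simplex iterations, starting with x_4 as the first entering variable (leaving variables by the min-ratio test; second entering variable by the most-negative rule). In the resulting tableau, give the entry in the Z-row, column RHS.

Ratio test on column x_4 — row 1: entry 0 ≤ 0; row 2: 16/1 = 16. Minimum is 16 at row 2 (s_2 leaves); pivot element 1.
Divide row 2 by 1; eliminate column x_4 from the other rows.
Second iteration: most negative Z-row entry is -3 in column x_2, so x_2 enters.
Ratio test on column x_2 — row 1: entry 0 ≤ 0; row 2: 16/2 = 8. Minimum is 8 at row 2 (x_4 leaves); pivot element 2.
Divide row 2 by 2; eliminate column x_2 from the other rows.
After both pivots, the entry at the Z-row, column RHS is 56.

56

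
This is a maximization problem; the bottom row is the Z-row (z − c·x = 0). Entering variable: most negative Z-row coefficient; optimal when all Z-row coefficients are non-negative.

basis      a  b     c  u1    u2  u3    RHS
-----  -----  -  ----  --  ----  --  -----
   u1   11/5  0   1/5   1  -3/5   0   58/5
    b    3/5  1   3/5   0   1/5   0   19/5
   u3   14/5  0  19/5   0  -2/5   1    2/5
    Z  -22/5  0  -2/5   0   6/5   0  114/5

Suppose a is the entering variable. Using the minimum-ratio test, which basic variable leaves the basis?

u3

Column a entries and ratios — u1: (58/5)/(11/5) = 58/11; b: (19/5)/(3/5) = 19/3; u3: (2/5)/(14/5) = 1/7.
Smallest ratio is 1/7 in the row of u3, so u3 leaves.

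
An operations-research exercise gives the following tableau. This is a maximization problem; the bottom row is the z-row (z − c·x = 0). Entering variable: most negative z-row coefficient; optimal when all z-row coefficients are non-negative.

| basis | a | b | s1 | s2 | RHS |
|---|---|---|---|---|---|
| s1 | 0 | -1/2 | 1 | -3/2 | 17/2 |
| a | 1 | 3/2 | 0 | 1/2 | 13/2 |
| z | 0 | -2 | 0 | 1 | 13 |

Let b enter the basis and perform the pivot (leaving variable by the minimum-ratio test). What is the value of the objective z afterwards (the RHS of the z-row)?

Ratio test on column b — row 1: entry -1/2 ≤ 0; row 2: (13/2)/(3/2) = 13/3. Minimum is 13/3 at row 2 (a leaves); pivot element 3/2.
Pivot on row 2; the z-row RHS becomes 13 − (-2)·(13/3) = 65/3.

65/3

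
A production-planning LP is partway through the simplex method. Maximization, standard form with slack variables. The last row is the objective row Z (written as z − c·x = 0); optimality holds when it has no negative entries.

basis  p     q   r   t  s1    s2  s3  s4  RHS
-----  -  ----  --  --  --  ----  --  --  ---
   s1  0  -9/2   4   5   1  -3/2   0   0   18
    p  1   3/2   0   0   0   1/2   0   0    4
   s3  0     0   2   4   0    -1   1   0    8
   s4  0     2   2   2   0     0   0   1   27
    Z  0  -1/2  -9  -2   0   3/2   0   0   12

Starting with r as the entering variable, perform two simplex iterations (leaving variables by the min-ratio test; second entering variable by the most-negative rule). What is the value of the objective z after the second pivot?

Ratio test on column r — row 1: 18/4 = 9/2; row 2: entry 0 ≤ 0; row 3: 8/2 = 4; row 4: 27/2 = 27/2. Minimum is 4 at row 3 (s3 leaves); pivot element 2.
Pivot on row 3; the Z-row RHS becomes 12 − (-9)·4 = 48.
Next entering variable (most negative Z-row entry -3): s2.
Ratio test on column s2 — row 1: 2/(1/2) = 4; row 2: 4/(1/2) = 8; row 3: entry -1/2 ≤ 0; row 4: 19/1 = 19. Minimum is 4 at row 1 (s1 leaves); pivot element 1/2.
After the second pivot the Z-row RHS is 48 − (-3)·4 = 60.

60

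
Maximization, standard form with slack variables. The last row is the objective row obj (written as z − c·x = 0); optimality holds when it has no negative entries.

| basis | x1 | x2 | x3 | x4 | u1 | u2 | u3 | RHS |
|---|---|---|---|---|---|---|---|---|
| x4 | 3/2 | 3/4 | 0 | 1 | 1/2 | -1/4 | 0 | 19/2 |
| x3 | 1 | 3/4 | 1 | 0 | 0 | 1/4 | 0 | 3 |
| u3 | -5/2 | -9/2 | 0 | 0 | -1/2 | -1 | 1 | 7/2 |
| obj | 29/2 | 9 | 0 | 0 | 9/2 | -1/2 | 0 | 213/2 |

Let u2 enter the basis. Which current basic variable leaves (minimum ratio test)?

x3

Column u2 entries and ratios — x4: -1/4 ≤ 0, skip; x3: 3/(1/4) = 12; u3: -1 ≤ 0, skip.
Smallest ratio is 12 in the row of x3, so x3 leaves.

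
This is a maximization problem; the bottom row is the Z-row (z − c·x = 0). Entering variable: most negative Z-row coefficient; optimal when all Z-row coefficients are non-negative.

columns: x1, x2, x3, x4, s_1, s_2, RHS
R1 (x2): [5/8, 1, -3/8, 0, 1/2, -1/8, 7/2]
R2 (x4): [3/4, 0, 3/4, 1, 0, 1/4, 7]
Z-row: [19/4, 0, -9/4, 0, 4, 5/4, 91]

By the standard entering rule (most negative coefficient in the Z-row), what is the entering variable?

x3

Negative Z-row entries: x3: -9/4.
The most negative is -9/4 in column x3, so x3 enters.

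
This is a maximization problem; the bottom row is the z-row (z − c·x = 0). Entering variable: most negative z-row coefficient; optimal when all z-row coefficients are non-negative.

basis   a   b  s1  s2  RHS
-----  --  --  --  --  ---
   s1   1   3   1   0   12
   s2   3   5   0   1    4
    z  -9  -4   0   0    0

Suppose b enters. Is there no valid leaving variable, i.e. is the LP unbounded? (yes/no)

Column b has positive entries in row(s) 1, 2, so the ratio test bounds it — not unbounded.

no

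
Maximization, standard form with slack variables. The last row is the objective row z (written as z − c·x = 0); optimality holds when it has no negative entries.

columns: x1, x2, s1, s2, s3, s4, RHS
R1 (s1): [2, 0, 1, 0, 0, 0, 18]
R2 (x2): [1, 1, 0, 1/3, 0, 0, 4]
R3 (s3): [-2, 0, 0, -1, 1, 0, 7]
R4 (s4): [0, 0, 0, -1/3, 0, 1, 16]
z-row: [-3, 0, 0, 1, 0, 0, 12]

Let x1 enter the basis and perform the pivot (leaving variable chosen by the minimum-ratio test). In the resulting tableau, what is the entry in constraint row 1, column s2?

-2/3

Ratio test on column x1 — row 1: 18/2 = 9; row 2: 4/1 = 4; row 3: entry -2 ≤ 0; row 4: entry 0 ≤ 0. Minimum is 4 at row 2 (x2 leaves); pivot element 1.
Divide row 2 by 1; eliminate column x1 from the other rows.
Row 1 update in column s2: 0 − 2·(1/3) = -2/3.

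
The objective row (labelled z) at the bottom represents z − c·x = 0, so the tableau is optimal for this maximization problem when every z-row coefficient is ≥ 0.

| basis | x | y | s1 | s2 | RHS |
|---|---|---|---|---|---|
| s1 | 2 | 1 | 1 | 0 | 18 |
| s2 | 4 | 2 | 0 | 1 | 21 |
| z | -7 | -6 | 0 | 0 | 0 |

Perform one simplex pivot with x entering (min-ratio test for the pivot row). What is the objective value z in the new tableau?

Ratio test on column x — row 1: 18/2 = 9; row 2: 21/4 = 21/4. Minimum is 21/4 at row 2 (s2 leaves); pivot element 4.
Pivot on row 2; the z-row RHS becomes 0 − (-7)·(21/4) = 147/4.

147/4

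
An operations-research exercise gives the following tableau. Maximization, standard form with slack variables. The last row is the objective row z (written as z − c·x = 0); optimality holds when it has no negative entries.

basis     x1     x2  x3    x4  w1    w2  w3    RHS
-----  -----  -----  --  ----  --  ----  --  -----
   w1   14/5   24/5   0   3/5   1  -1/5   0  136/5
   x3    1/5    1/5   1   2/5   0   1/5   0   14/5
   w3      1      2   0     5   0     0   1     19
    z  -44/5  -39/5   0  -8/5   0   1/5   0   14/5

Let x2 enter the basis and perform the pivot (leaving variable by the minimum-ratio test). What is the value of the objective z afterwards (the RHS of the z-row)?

Ratio test on column x2 — row 1: (136/5)/(24/5) = 17/3; row 2: (14/5)/(1/5) = 14; row 3: 19/2 = 19/2. Minimum is 17/3 at row 1 (w1 leaves); pivot element 24/5.
Pivot on row 1; the z-row RHS becomes 14/5 − (-39/5)·(17/3) = 47.

47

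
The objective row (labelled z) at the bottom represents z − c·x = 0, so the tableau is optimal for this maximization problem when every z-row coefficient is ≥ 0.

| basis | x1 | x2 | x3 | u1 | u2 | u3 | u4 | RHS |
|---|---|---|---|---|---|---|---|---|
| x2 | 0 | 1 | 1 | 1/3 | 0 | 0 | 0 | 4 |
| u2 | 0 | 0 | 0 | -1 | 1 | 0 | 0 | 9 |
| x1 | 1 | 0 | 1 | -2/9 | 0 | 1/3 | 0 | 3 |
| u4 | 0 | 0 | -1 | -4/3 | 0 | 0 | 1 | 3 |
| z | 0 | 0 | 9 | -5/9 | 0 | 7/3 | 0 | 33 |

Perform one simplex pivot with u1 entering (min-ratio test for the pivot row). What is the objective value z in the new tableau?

Ratio test on column u1 — row 1: 4/(1/3) = 12; row 2: entry -1 ≤ 0; row 3: entry -2/9 ≤ 0; row 4: entry -4/3 ≤ 0. Minimum is 12 at row 1 (x2 leaves); pivot element 1/3.
Pivot on row 1; the z-row RHS becomes 33 − (-5/9)·12 = 119/3.

119/3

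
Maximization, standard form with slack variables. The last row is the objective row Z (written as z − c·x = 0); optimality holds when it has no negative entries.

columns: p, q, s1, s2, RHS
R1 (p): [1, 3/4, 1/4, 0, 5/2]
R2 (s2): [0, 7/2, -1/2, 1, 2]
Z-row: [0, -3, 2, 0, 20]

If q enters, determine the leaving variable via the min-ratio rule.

Column q entries and ratios — p: (5/2)/(3/4) = 10/3; s2: 2/(7/2) = 4/7.
Smallest ratio is 4/7 in the row of s2, so s2 leaves.

s2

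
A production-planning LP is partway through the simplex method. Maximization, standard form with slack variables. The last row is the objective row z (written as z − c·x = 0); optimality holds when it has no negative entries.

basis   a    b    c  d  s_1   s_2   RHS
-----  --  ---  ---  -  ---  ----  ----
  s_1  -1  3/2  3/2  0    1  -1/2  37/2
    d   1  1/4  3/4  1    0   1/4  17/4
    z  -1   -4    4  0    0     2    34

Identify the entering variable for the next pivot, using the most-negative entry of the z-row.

Negative z-row entries: a: -1, b: -4.
The most negative is -4 in column b, so b enters.

b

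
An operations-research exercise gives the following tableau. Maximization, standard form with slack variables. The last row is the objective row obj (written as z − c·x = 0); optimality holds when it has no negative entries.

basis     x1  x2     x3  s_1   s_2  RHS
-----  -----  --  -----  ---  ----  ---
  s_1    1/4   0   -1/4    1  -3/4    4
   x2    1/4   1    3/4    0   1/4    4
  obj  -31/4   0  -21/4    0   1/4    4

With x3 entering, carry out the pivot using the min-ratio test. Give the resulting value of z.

Ratio test on column x3 — row 1: entry -1/4 ≤ 0; row 2: 4/(3/4) = 16/3. Minimum is 16/3 at row 2 (x2 leaves); pivot element 3/4.
Pivot on row 2; the obj-row RHS becomes 4 − (-21/4)·(16/3) = 32.

32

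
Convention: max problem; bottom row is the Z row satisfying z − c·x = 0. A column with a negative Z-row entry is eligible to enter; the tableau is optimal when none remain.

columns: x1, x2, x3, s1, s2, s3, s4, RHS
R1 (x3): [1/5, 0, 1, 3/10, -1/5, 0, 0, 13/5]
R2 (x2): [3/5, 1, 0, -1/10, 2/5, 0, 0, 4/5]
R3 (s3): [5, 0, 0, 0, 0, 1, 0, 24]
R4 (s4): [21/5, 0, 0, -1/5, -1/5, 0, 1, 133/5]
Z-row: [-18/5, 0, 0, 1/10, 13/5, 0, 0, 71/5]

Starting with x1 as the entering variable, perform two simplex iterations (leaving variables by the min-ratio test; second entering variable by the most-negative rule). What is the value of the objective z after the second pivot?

Ratio test on column x1 — row 1: (13/5)/(1/5) = 13; row 2: (4/5)/(3/5) = 4/3; row 3: 24/5 = 24/5; row 4: (133/5)/(21/5) = 19/3. Minimum is 4/3 at row 2 (x2 leaves); pivot element 3/5.
Pivot on row 2; the Z-row RHS becomes 71/5 − (-18/5)·(4/3) = 19.
Next entering variable (most negative Z-row entry -1/2): s1.
Ratio test on column s1 — row 1: (7/3)/(1/3) = 7; row 2: entry -1/6 ≤ 0; row 3: (52/3)/(5/6) = 104/5; row 4: 21/(1/2) = 42. Minimum is 7 at row 1 (x3 leaves); pivot element 1/3.
After the second pivot the Z-row RHS is 19 − (-1/2)·7 = 45/2.

45/2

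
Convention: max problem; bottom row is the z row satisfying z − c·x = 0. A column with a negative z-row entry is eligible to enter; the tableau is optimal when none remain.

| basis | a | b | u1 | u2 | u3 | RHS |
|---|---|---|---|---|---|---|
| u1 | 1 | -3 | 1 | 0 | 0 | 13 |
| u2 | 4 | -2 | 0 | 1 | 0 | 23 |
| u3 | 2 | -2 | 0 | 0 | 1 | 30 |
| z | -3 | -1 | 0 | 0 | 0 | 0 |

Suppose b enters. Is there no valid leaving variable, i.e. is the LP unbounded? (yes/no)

Every constraint-row entry in column b is ≤ 0, so increasing b is unbounded.

yes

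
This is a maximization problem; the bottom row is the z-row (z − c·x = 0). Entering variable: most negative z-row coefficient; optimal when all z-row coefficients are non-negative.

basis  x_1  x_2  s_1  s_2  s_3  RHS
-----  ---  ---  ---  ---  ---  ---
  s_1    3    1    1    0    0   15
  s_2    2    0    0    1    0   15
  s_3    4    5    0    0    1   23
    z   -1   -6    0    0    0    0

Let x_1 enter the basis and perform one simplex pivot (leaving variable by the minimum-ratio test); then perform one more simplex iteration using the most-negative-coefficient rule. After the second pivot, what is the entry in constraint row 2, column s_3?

2/11

Ratio test on column x_1 — row 1: 15/3 = 5; row 2: 15/2 = 15/2; row 3: 23/4 = 23/4. Minimum is 5 at row 1 (s_1 leaves); pivot element 3.
Divide row 1 by 3; eliminate column x_1 from the other rows.
Second iteration: most negative z-row entry is -17/3 in column x_2, so x_2 enters.
Ratio test on column x_2 — row 1: 5/(1/3) = 15; row 2: entry -2/3 ≤ 0; row 3: 3/(11/3) = 9/11. Minimum is 9/11 at row 3 (s_3 leaves); pivot element 11/3.
Divide row 3 by 11/3; eliminate column x_2 from the other rows.
After both pivots, the entry at constraint row 2, column s_3 is 2/11.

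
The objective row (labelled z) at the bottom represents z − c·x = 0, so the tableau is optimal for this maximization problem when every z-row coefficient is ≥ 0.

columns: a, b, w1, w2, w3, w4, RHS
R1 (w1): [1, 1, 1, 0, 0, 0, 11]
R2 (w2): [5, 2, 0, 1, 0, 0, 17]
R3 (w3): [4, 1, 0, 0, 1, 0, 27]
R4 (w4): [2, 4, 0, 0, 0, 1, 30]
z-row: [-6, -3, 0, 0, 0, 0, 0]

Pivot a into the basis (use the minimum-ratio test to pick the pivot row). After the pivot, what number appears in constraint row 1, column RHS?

Ratio test on column a — row 1: 11/1 = 11; row 2: 17/5 = 17/5; row 3: 27/4 = 27/4; row 4: 30/2 = 15. Minimum is 17/5 at row 2 (w2 leaves); pivot element 5.
Divide row 2 by 5; eliminate column a from the other rows.
Row 1 update in column RHS: 11 − 1·(17/5) = 38/5.

38/5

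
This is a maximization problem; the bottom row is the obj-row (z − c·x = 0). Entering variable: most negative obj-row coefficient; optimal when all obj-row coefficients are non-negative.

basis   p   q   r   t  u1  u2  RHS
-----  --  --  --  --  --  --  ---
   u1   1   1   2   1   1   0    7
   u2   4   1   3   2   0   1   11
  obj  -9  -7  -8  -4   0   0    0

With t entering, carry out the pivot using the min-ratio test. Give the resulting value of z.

22

Ratio test on column t — row 1: 7/1 = 7; row 2: 11/2 = 11/2. Minimum is 11/2 at row 2 (u2 leaves); pivot element 2.
Pivot on row 2; the obj-row RHS becomes 0 − (-4)·(11/2) = 22.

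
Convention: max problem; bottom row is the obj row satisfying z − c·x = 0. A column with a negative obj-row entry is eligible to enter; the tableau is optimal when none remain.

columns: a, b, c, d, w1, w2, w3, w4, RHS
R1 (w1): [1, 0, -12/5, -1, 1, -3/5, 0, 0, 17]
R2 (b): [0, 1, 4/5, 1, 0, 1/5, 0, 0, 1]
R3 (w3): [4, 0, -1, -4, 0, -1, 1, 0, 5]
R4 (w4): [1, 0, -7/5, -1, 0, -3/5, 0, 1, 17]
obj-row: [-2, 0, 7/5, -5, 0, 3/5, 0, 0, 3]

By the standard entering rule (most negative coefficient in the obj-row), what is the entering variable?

d

Negative obj-row entries: a: -2, d: -5.
The most negative is -5 in column d, so d enters.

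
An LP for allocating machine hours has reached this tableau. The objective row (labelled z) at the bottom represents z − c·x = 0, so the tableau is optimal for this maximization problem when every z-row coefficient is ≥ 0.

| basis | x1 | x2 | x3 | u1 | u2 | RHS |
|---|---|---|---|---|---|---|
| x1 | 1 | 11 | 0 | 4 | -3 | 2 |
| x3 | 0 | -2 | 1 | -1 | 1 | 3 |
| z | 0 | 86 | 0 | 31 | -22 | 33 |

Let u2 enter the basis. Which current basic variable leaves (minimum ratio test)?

x3

Column u2 entries and ratios — x1: -3 ≤ 0, skip; x3: 3/1 = 3.
Smallest ratio is 3 in the row of x3, so x3 leaves.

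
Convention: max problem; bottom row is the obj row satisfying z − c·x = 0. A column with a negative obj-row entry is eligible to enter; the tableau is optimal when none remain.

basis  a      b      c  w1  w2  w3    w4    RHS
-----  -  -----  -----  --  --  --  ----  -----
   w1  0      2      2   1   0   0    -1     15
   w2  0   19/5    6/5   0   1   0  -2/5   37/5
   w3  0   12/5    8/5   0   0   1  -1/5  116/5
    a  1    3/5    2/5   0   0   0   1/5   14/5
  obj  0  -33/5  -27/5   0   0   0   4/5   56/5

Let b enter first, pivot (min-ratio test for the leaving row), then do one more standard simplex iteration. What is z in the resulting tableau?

Ratio test on column b — row 1: 15/2 = 15/2; row 2: (37/5)/(19/5) = 37/19; row 3: (116/5)/(12/5) = 29/3; row 4: (14/5)/(3/5) = 14/3. Minimum is 37/19 at row 2 (w2 leaves); pivot element 19/5.
Pivot on row 2; the obj-row RHS becomes 56/5 − (-33/5)·(37/19) = 457/19.
Next entering variable (most negative obj-row entry -63/19): c.
Ratio test on column c — row 1: (211/19)/(26/19) = 211/26; row 2: (37/19)/(6/19) = 37/6; row 3: (352/19)/(16/19) = 22; row 4: (31/19)/(4/19) = 31/4. Minimum is 37/6 at row 2 (b leaves); pivot element 6/19.
After the second pivot the obj-row RHS is 457/19 − (-63/19)·(37/6) = 89/2.

89/2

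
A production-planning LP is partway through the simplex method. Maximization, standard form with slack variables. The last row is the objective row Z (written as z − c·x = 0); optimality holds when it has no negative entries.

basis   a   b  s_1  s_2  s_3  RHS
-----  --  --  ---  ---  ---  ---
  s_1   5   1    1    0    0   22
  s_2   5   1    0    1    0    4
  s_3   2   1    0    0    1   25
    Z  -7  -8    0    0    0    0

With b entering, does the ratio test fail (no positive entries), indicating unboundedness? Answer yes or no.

Column b has positive entries in row(s) 1, 2, 3, so the ratio test bounds it — not unbounded.

no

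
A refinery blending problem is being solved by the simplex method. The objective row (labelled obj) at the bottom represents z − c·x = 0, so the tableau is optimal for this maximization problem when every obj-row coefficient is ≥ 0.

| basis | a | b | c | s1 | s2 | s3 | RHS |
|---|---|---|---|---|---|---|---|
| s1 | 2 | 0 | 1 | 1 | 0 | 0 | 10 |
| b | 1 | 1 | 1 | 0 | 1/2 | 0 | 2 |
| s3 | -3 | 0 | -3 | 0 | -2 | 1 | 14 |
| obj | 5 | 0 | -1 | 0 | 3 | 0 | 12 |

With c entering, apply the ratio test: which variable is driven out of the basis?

Column c entries and ratios — s1: 10/1 = 10; b: 2/1 = 2; s3: -3 ≤ 0, skip.
Smallest ratio is 2 in the row of b, so b leaves.

b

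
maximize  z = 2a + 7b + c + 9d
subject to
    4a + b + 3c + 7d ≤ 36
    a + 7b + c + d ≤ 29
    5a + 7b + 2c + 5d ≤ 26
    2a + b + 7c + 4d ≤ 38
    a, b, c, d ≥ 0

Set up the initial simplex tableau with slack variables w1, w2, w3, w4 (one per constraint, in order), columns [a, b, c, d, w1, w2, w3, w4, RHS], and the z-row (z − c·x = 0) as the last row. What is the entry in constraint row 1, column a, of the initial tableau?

4

Constraint 1 has coefficient 4 on a.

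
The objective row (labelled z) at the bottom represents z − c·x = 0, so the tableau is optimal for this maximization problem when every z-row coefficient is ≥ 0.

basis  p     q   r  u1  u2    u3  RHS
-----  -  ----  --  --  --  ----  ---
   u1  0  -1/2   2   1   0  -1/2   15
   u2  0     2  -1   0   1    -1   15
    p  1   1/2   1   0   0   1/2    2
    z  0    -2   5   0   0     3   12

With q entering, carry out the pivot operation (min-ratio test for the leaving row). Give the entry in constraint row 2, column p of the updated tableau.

Ratio test on column q — row 1: entry -1/2 ≤ 0; row 2: 15/2 = 15/2; row 3: 2/(1/2) = 4. Minimum is 4 at row 3 (p leaves); pivot element 1/2.
Divide row 3 by 1/2; eliminate column q from the other rows.
Row 2 update in column p: 0 − 2·2 = -4.

-4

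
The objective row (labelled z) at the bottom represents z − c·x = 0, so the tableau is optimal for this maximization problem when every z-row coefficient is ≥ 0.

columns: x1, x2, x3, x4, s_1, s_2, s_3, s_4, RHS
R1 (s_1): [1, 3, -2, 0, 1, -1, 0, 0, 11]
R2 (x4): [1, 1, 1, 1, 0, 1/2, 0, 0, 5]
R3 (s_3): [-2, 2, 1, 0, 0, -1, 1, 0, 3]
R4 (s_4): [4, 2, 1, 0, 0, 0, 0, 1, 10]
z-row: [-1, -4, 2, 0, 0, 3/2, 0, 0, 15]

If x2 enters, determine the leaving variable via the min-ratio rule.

Column x2 entries and ratios — s_1: 11/3 = 11/3; x4: 5/1 = 5; s_3: 3/2 = 3/2; s_4: 10/2 = 5.
Smallest ratio is 3/2 in the row of s_3, so s_3 leaves.

s_3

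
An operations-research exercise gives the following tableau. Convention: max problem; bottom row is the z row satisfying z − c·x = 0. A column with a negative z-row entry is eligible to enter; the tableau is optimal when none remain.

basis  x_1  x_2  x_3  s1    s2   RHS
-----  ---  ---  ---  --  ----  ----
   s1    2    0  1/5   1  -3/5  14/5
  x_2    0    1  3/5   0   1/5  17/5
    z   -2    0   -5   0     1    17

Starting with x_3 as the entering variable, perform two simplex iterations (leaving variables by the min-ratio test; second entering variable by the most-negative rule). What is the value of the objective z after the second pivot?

47

Ratio test on column x_3 — row 1: (14/5)/(1/5) = 14; row 2: (17/5)/(3/5) = 17/3. Minimum is 17/3 at row 2 (x_2 leaves); pivot element 3/5.
Pivot on row 2; the z-row RHS becomes 17 − (-5)·(17/3) = 136/3.
Next entering variable (most negative z-row entry -2): x_1.
Ratio test on column x_1 — row 1: (5/3)/2 = 5/6; row 2: entry 0 ≤ 0. Minimum is 5/6 at row 1 (s1 leaves); pivot element 2.
After the second pivot the z-row RHS is 136/3 − (-2)·(5/6) = 47.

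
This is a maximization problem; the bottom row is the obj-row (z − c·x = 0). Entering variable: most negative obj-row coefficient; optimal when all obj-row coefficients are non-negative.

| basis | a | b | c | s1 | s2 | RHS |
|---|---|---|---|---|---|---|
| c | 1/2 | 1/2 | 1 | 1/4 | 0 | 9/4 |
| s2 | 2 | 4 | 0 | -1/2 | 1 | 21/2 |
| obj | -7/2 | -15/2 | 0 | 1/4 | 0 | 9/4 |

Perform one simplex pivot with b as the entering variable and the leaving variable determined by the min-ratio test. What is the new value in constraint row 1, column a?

1/4

Ratio test on column b — row 1: (9/4)/(1/2) = 9/2; row 2: (21/2)/4 = 21/8. Minimum is 21/8 at row 2 (s2 leaves); pivot element 4.
Divide row 2 by 4; eliminate column b from the other rows.
Row 1 update in column a: 1/2 − (1/2)·(1/2) = 1/4.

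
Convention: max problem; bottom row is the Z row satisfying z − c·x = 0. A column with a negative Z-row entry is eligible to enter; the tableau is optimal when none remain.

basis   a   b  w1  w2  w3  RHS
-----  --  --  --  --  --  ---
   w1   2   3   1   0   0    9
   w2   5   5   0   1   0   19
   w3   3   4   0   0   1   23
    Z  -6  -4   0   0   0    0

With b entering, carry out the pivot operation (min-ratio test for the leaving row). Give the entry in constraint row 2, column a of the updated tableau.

Ratio test on column b — row 1: 9/3 = 3; row 2: 19/5 = 19/5; row 3: 23/4 = 23/4. Minimum is 3 at row 1 (w1 leaves); pivot element 3.
Divide row 1 by 3; eliminate column b from the other rows.
Row 2 update in column a: 5 − 5·(2/3) = 5/3.

5/3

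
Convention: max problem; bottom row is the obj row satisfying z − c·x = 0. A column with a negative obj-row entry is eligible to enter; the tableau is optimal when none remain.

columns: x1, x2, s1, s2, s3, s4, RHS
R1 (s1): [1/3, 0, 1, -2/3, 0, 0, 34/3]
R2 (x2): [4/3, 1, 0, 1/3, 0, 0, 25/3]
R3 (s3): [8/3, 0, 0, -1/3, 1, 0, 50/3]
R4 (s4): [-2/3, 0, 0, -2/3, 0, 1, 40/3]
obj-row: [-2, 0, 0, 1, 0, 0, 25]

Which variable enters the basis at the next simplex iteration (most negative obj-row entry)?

Negative obj-row entries: x1: -2.
The most negative is -2 in column x1, so x1 enters.

x1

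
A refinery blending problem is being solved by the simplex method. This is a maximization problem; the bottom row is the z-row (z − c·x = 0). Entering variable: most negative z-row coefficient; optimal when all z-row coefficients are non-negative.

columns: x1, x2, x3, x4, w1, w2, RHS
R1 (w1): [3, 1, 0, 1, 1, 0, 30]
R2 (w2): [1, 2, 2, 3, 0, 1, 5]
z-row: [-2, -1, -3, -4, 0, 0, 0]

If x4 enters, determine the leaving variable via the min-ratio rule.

w2

Column x4 entries and ratios — w1: 30/1 = 30; w2: 5/3 = 5/3.
Smallest ratio is 5/3 in the row of w2, so w2 leaves.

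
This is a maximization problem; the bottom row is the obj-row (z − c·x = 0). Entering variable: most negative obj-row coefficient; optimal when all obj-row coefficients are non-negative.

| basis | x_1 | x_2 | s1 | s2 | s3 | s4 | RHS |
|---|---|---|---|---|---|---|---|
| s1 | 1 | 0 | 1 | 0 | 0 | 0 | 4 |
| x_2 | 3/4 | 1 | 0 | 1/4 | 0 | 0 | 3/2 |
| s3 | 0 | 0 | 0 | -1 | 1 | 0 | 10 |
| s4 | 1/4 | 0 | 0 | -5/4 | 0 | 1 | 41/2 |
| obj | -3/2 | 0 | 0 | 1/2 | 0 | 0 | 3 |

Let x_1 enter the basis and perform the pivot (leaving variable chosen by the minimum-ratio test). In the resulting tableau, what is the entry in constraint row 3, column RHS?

10

Ratio test on column x_1 — row 1: 4/1 = 4; row 2: (3/2)/(3/4) = 2; row 3: entry 0 ≤ 0; row 4: (41/2)/(1/4) = 82. Minimum is 2 at row 2 (x_2 leaves); pivot element 3/4.
Divide row 2 by 3/4; eliminate column x_1 from the other rows.
Row 3 update in column RHS: 10 − 0·2 = 10.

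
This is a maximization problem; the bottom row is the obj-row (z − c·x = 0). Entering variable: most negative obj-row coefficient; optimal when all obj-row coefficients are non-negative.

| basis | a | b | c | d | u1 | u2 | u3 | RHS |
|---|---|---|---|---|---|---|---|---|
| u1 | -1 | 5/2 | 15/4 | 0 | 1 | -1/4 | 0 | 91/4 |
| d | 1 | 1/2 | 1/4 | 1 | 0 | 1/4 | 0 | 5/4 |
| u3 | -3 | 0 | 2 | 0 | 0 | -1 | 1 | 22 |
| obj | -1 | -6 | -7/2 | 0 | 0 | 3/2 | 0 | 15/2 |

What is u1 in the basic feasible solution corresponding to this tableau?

u1 is basic (row 1); its value is the RHS of that row, 91/4.

91/4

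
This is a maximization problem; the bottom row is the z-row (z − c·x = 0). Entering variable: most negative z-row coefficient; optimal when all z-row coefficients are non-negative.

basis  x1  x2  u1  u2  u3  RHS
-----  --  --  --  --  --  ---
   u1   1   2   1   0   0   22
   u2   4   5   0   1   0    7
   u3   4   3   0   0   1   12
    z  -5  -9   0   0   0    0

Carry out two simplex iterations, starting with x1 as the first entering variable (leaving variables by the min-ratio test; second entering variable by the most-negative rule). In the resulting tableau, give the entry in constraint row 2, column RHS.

7/5

Ratio test on column x1 — row 1: 22/1 = 22; row 2: 7/4 = 7/4; row 3: 12/4 = 3. Minimum is 7/4 at row 2 (u2 leaves); pivot element 4.
Divide row 2 by 4; eliminate column x1 from the other rows.
Second iteration: most negative z-row entry is -11/4 in column x2, so x2 enters.
Ratio test on column x2 — row 1: (81/4)/(3/4) = 27; row 2: (7/4)/(5/4) = 7/5; row 3: entry -2 ≤ 0. Minimum is 7/5 at row 2 (x1 leaves); pivot element 5/4.
Divide row 2 by 5/4; eliminate column x2 from the other rows.
After both pivots, the entry at constraint row 2, column RHS is 7/5.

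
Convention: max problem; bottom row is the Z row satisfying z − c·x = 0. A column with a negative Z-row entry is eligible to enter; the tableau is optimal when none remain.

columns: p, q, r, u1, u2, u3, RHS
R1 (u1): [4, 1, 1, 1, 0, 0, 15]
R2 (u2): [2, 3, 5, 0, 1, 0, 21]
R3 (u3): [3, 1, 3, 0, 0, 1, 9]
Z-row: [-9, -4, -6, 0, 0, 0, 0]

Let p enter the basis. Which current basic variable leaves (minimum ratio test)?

Column p entries and ratios — u1: 15/4 = 15/4; u2: 21/2 = 21/2; u3: 9/3 = 3.
Smallest ratio is 3 in the row of u3, so u3 leaves.

u3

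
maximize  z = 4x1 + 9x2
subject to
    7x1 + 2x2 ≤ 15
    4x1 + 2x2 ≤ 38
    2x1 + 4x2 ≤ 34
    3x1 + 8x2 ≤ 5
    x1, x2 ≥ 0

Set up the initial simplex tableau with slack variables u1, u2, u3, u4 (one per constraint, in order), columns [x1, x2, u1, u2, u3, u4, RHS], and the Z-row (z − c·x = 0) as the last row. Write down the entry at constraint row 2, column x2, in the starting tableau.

2

Constraint 2 has coefficient 2 on x2.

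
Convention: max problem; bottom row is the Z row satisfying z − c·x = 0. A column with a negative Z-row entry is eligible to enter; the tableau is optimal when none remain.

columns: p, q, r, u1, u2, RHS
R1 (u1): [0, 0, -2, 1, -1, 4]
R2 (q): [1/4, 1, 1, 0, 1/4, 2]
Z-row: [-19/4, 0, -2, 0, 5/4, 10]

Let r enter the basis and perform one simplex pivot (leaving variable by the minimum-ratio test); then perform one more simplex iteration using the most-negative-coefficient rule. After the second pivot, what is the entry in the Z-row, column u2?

6

Ratio test on column r — row 1: entry -2 ≤ 0; row 2: 2/1 = 2. Minimum is 2 at row 2 (q leaves); pivot element 1.
Divide row 2 by 1; eliminate column r from the other rows.
Second iteration: most negative Z-row entry is -17/4 in column p, so p enters.
Ratio test on column p — row 1: 8/(1/2) = 16; row 2: 2/(1/4) = 8. Minimum is 8 at row 2 (r leaves); pivot element 1/4.
Divide row 2 by 1/4; eliminate column p from the other rows.
After both pivots, the entry at the Z-row, column u2 is 6.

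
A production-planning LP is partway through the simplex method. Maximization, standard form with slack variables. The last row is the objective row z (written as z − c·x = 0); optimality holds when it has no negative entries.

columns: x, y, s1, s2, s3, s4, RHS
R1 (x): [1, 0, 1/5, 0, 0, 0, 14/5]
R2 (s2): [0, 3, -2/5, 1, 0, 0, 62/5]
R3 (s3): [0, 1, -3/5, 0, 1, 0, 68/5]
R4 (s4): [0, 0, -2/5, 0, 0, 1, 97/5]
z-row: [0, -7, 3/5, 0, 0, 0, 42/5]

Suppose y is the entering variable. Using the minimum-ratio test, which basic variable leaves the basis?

s2

Column y entries and ratios — x: 0 ≤ 0, skip; s2: (62/5)/3 = 62/15; s3: (68/5)/1 = 68/5; s4: 0 ≤ 0, skip.
Smallest ratio is 62/15 in the row of s2, so s2 leaves.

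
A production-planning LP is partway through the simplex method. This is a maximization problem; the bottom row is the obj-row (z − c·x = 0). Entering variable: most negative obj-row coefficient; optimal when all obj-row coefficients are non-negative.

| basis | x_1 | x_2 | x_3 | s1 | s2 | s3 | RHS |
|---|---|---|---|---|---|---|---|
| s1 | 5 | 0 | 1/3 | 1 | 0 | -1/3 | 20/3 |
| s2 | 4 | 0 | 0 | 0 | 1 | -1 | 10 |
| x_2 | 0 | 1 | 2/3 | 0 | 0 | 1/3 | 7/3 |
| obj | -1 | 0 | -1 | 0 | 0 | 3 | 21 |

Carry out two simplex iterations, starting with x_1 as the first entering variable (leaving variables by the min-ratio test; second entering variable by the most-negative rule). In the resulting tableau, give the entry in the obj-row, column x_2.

7/5

Ratio test on column x_1 — row 1: (20/3)/5 = 4/3; row 2: 10/4 = 5/2; row 3: entry 0 ≤ 0. Minimum is 4/3 at row 1 (s1 leaves); pivot element 5.
Divide row 1 by 5; eliminate column x_1 from the other rows.
Second iteration: most negative obj-row entry is -14/15 in column x_3, so x_3 enters.
Ratio test on column x_3 — row 1: (4/3)/(1/15) = 20; row 2: entry -4/15 ≤ 0; row 3: (7/3)/(2/3) = 7/2. Minimum is 7/2 at row 3 (x_2 leaves); pivot element 2/3.
Divide row 3 by 2/3; eliminate column x_3 from the other rows.
After both pivots, the entry at the obj-row, column x_2 is 7/5.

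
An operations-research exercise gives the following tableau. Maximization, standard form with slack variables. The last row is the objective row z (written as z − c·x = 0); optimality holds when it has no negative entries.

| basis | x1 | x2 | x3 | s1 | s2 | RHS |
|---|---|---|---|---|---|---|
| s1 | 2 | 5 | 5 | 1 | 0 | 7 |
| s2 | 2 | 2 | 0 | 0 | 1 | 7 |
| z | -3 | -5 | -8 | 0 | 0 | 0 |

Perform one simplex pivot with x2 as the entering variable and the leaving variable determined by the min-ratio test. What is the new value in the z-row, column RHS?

7

Ratio test on column x2 — row 1: 7/5 = 7/5; row 2: 7/2 = 7/2. Minimum is 7/5 at row 1 (s1 leaves); pivot element 5.
Divide row 1 by 5; eliminate column x2 from the other rows.
z-row update in column RHS: 0 − (-5)·(7/5) = 7.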